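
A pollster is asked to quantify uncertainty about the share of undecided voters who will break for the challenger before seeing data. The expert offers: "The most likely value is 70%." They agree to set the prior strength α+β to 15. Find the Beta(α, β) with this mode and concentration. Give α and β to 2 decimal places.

α = 10.10, β = 4.90

For α,β > 1 the Beta mode is (α−1)/(α+β−2). With α+β = 15, the mode is (α−1)/13.
Set (α−1)/13 = 0.7 → α = 1 + 0.7·13 = 10.10.
β = 15 − α = 4.90.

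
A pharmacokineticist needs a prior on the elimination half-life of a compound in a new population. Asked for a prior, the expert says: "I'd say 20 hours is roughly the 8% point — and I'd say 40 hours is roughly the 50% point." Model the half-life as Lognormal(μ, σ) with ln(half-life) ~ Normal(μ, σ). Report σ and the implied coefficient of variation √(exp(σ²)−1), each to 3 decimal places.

If T ~ Lognormal(μ,σ) then ln T ~ Normal(μ,σ), so the p-quantile of ln T is μ + z_p·σ.
ln(20) = 2.996 and ln(40) = 3.689; z_{0.08} = -1.405, z_{0.5} = 0.
σ = (3.689 − 2.996)/(0 − (-1.405)) = 0.493.
μ = 2.996 − (-1.405)·0.493 = 3.689.
CV = √(exp(σ²)−1) = √(exp(0.2434)−1) = 0.525.

σ ≈ 0.493, CV ≈ 0.525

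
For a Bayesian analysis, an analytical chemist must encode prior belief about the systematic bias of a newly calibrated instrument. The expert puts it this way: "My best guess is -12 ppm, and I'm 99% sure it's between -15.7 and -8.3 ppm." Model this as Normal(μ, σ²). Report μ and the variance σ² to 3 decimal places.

μ = -12.000, σ² = 2.063

A symmetric 99% interval runs μ ± z·σ with z = 2.576.
Half-width = 3.7, so σ = 3.7/2.576 = 1.4364 and σ² = 2.063.
μ is the stated best guess, -12.000.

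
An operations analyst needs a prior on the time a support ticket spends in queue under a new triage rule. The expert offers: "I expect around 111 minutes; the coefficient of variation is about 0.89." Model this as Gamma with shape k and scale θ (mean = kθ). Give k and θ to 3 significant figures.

k ≈ 1.26, θ ≈ 87.9

For Gamma(k, scale θ): mean = kθ, variance = kθ², so CV = 1/√k.
CV = 0.89, hence k = 1/CV² = 1.26.
Then θ = mean/k = 111/1.26 = 87.9.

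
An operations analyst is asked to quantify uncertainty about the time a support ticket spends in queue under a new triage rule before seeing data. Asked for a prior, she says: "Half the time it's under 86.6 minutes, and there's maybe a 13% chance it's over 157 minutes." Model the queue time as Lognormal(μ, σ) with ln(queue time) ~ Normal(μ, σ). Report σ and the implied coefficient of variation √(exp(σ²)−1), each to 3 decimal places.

σ ≈ 0.528, CV ≈ 0.567

If T ~ Lognormal(μ,σ) then ln T ~ Normal(μ,σ), so the p-quantile of ln T is μ + z_p·σ.
ln(86.6) = 4.461 and ln(157) = 5.056; z_{0.5} = 0, z_{0.87} = 1.126.
σ = (5.056 − 4.461)/(1.126 − (0)) = 0.528.
μ = 4.461 − (0)·0.528 = 4.461.
CV = √(exp(σ²)−1) = √(exp(0.2790)−1) = 0.567.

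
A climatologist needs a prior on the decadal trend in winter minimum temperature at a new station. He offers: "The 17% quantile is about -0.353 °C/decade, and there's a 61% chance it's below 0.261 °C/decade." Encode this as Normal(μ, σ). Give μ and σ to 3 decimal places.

μ = 0.122, σ = 0.498

The p-quantile of Normal(μ,σ) is μ + z_p·σ, with z_{0.17} = -0.9542 and z_{0.61} = 0.2793.
Eliminate σ: μ = (z₂·x₁ − z₁·x₂)/(z₂ − z₁) = (0.2793·-0.353 − (-0.9542)·0.261)/1.233 = 0.122.
Then σ = (x₂ − x₁)/(z₂ − z₁) = (0.261 − -0.353)/1.233 = 0.498.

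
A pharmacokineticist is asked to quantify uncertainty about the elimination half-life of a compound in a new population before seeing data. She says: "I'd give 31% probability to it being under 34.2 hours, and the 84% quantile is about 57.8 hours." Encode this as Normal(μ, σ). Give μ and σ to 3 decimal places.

The p-quantile of Normal(μ,σ) is μ + z_p·σ, with z_{0.31} = -0.4959 and z_{0.84} = 0.9945.
Eliminate σ: μ = (z₂·x₁ − z₁·x₂)/(z₂ − z₁) = (0.9945·34.2 − (-0.4959)·57.8)/1.49 = 42.052.
Then σ = (x₂ − x₁)/(z₂ − z₁) = (57.8 − 34.2)/1.49 = 15.836.

μ = 42.052, σ = 15.836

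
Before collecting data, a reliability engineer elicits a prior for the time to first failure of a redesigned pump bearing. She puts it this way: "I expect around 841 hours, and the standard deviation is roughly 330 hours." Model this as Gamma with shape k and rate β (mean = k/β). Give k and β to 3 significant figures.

For Gamma(k, rate β): mean = k/β, variance = k/β², so CV = 1/√k.
CV = SD/mean = 330/841 = 0.3924, hence k = 1/CV² = 6.49.
Then β = k/mean = 6.49/841 = 0.00772.

k ≈ 6.49, β ≈ 0.00772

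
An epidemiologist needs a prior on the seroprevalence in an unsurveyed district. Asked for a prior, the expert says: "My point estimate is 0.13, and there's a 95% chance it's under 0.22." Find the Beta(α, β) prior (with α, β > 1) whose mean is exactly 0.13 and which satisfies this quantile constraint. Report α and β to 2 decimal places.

With mean 0.13 fixed, write α = 0.13s, β = 0.87s where s = α+β.
Need P(θ < 0.22) = 0.95 under Beta(0.13s, 0.87s). Normal approximation: (q−m)/√(m(1−m)/s) ≈ z_{0.95} = 1.64, so s ≈ 0.13·0.87·(1.64)²/(0.22−0.13)² = 37.8.
At s = 37.8: P(θ<0.22) ≈ 0.936. Adjusting to match 0.95 gives s ≈ 45.04.
So α = 0.13·45.04 ≈ 5.86, β = 0.87·45.04 ≈ 39.18.

α ≈ 5.86, β ≈ 39.18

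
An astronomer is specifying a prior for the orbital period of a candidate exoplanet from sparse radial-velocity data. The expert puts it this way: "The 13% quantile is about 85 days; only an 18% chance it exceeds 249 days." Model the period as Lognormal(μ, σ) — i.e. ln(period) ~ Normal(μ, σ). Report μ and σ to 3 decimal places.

μ ≈ 5.036, σ ≈ 0.526

If T ~ Lognormal(μ,σ) then ln T ~ Normal(μ,σ), so the p-quantile of ln T is μ + z_p·σ.
ln(85) = 4.443 and ln(249) = 5.517; z_{0.13} = -1.126, z_{0.82} = 0.9154.
σ = (5.517 − 4.443)/(0.9154 − (-1.126)) = 0.526.
μ = 4.443 − (-1.126)·0.526 = 5.036.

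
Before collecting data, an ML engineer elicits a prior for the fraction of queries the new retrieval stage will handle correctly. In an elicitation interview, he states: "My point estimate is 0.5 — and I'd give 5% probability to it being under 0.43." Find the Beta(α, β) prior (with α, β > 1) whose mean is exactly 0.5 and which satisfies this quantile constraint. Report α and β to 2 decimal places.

With mean 0.5 fixed, write α = 0.5s, β = 0.5s where s = α+β.
Need P(θ < 0.43) = 0.05 under Beta(0.5s, 0.5s). Normal approximation: (q−m)/√(m(1−m)/s) ≈ z_{0.05} = -1.64, so s ≈ 0.5·0.5·(-1.64)²/(0.43−0.5)² = 138.0.
At s = 138.0: P(θ<0.43) ≈ 0.049. Adjusting to match 0.05 gives s ≈ 137.18.
So α = 0.5·137.18 ≈ 68.59, β = 0.5·137.18 ≈ 68.59.

α ≈ 68.59, β ≈ 68.59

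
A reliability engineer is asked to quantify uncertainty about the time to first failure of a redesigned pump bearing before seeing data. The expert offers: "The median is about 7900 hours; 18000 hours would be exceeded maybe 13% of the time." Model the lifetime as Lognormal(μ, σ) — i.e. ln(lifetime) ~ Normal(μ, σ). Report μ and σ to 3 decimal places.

If T ~ Lognormal(μ,σ) then ln T ~ Normal(μ,σ), so the p-quantile of ln T is μ + z_p·σ.
ln(7900) = 8.975 and ln(18000) = 9.798; z_{0.5} = 0, z_{0.87} = 1.126.
σ = (9.798 − 8.975)/(1.126 − (0)) = 0.731.
μ = 8.975 − (0)·0.731 = 8.975.

μ ≈ 8.975, σ ≈ 0.731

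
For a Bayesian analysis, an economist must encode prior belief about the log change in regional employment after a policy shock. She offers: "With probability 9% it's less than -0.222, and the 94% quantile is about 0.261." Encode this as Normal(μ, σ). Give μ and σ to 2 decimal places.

μ = 0.00, σ = 0.17

The p-quantile of Normal(μ,σ) is μ + z_p·σ, with z_{0.09} = -1.341 and z_{0.94} = 1.555.
Eliminate σ: μ = (z₂·x₁ − z₁·x₂)/(z₂ − z₁) = (1.555·-0.222 − (-1.341)·0.261)/2.896 = 0.00.
Then σ = (x₂ − x₁)/(z₂ − z₁) = (0.261 − -0.222)/2.896 = 0.17.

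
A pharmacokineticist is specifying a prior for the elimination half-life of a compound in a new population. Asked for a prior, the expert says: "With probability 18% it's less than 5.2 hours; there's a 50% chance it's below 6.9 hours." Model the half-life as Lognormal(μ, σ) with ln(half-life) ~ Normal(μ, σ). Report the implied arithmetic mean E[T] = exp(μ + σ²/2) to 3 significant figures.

E[T] ≈ 7.24 hours

If T ~ Lognormal(μ,σ) then ln T ~ Normal(μ,σ), so the p-quantile of ln T is μ + z_p·σ.
ln(5.2) = 1.649 and ln(6.9) = 1.932; z_{0.18} = -0.9154, z_{0.5} = 0.
σ = (1.932 − 1.649)/(0 − (-0.9154)) = 0.309.
μ = 1.649 − (-0.9154)·0.309 = 1.932.
E[T] = exp(μ + σ²/2) = exp(1.932 + 0.0477) = 7.24 hours.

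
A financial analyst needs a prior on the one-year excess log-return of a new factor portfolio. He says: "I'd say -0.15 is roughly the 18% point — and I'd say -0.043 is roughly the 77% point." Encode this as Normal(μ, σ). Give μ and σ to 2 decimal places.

For Normal(μ,σ), the p-quantile is μ + z_p·σ. Here z_{0.18} = -0.9154, z_{0.77} = 0.7388.
So -0.15 = μ − 0.9154σ and -0.043 = μ + 0.7388σ.
Subtracting: σ = (-0.043 − -0.15)/(0.7388 − (-0.9154)) = 0.06.
Then μ = -0.15 − (-0.9154)·0.06 = -0.09.

μ = -0.09, σ = 0.06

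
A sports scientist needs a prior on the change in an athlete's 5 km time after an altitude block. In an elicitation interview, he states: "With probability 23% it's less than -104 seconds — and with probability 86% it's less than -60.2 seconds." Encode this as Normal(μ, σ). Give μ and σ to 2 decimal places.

For Normal(μ,σ), the p-quantile is μ + z_p·σ. Here z_{0.23} = -0.7388, z_{0.86} = 1.08.
So -104 = μ − 0.7388σ and -60.2 = μ + 1.08σ.
Subtracting: σ = (-60.2 − -104)/(1.08 − (-0.7388)) = 24.08.
Then μ = -104 − (-0.7388)·24.08 = -86.21.

μ = -86.21, σ = 24.08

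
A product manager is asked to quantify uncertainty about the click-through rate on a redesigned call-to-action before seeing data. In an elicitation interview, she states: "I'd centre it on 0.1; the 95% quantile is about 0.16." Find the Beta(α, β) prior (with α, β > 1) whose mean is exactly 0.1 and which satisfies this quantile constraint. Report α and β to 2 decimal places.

α ≈ 8.00, β ≈ 71.98

With mean 0.1 fixed, write α = 0.1s, β = 0.9s where s = α+β.
Need P(θ < 0.16) = 0.95 under Beta(0.1s, 0.9s). Normal approximation: (q−m)/√(m(1−m)/s) ≈ z_{0.95} = 1.64, so s ≈ 0.1·0.9·(1.64)²/(0.16−0.1)² = 67.6.
At s = 67.6: P(θ<0.16) ≈ 0.937. Adjusting to match 0.95 gives s ≈ 79.98.
So α = 0.1·79.98 ≈ 8.00, β = 0.9·79.98 ≈ 71.98.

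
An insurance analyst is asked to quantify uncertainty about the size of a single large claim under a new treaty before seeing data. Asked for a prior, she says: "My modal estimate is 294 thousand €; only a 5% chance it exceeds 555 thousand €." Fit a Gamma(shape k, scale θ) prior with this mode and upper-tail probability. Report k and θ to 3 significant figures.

k ≈ 7.89, θ ≈ 42.7

Gamma(k,θ) with k>1 has mode (k−1)θ, so θ = 294/(k−1).
Need P(X < 555) = 0.95 with θ tied to k this way. Start at k = 2, θ = 294: P(X<555) ≈ 0.563.
Too low — raise k to concentrate. Iterating converges to k ≈ 7.89.
Then θ = 294/(7.89−1) ≈ 42.7.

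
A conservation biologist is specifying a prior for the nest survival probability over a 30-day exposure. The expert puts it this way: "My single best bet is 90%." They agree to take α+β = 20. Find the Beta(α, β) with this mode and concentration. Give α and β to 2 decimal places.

α = 17.20, β = 2.80

For α,β > 1 the Beta mode is (α−1)/(α+β−2). With α+β = 20, the mode is (α−1)/18.
Set (α−1)/18 = 0.9 → α = 1 + 0.9·18 = 17.20.
β = 20 − α = 2.80.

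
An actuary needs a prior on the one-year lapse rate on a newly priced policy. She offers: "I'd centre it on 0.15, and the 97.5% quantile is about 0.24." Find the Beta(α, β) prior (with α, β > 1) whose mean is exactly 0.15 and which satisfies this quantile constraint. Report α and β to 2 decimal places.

With mean 0.15 fixed, write α = 0.15s, β = 0.85s where s = α+β.
Need P(θ < 0.24) = 0.975 under Beta(0.15s, 0.85s). Normal approximation: (q−m)/√(m(1−m)/s) ≈ z_{0.975} = 1.96, so s ≈ 0.15·0.85·(1.96)²/(0.24−0.15)² = 60.5.
At s = 60.5: P(θ<0.24) ≈ 0.964. Adjusting to match 0.975 gives s ≈ 72.70.
So α = 0.15·72.70 ≈ 10.91, β = 0.85·72.70 ≈ 61.80.

α ≈ 10.91, β ≈ 61.80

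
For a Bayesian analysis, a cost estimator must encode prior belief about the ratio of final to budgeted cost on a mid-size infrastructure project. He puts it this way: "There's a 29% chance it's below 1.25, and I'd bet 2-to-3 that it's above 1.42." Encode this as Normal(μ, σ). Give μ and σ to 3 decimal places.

μ = 1.367, σ = 0.211

For Normal(μ,σ), the p-quantile is μ + z_p·σ. Here z_{0.29} = -0.5534, z_{0.6} = 0.2533.
So 1.25 = μ − 0.5534σ and 1.42 = μ + 0.2533σ.
Subtracting: σ = (1.42 − 1.25)/(0.2533 − (-0.5534)) = 0.211.
Then μ = 1.25 − (-0.5534)·0.211 = 1.367.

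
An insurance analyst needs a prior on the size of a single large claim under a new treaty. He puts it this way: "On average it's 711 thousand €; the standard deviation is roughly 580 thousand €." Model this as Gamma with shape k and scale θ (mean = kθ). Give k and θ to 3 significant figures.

k ≈ 1.5, θ ≈ 473

For Gamma(k, scale θ): mean = kθ, variance = kθ², so CV = 1/√k.
CV = SD/mean = 580/711 = 0.8158, hence k = 1/CV² = 1.5.
Then θ = mean/k = 711/1.5 = 473.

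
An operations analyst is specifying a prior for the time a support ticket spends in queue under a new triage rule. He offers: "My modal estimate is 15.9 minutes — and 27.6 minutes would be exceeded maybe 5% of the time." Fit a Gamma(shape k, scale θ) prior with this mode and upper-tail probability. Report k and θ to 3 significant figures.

k ≈ 10.2, θ ≈ 1.73

Gamma(k,θ) with k>1 has mode (k−1)θ, so θ = 15.9/(k−1).
Need P(X < 27.6) = 0.95 with θ tied to k this way. Start at k = 2, θ = 15.9: P(X<27.6) ≈ 0.518.
Too low — raise k to concentrate. Iterating converges to k ≈ 10.2.
Then θ = 15.9/(10.2−1) ≈ 1.73.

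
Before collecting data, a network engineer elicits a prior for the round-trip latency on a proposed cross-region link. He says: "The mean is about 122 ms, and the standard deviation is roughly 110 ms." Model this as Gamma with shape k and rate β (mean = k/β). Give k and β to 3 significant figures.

k ≈ 1.23, β ≈ 0.0101

For Gamma(k, rate β): mean = k/β, variance = k/β², so CV = 1/√k.
CV = SD/mean = 110/122 = 0.9016, hence k = 1/CV² = 1.23.
Then β = k/mean = 1.23/122 = 0.0101.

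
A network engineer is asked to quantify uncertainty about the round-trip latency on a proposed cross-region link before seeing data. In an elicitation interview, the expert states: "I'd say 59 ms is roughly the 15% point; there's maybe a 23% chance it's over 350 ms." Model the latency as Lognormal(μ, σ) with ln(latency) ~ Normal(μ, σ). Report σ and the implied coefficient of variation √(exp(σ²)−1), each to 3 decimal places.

σ ≈ 1.003, CV ≈ 1.317

If T ~ Lognormal(μ,σ) then ln T ~ Normal(μ,σ), so the p-quantile of ln T is μ + z_p·σ.
ln(59) = 4.078 and ln(350) = 5.858; z_{0.15} = -1.036, z_{0.77} = 0.7388.
σ = (5.858 − 4.078)/(0.7388 − (-1.036)) = 1.003.
μ = 4.078 − (-1.036)·1.003 = 5.117.
CV = √(exp(σ²)−1) = √(exp(1.0058)−1) = 1.317.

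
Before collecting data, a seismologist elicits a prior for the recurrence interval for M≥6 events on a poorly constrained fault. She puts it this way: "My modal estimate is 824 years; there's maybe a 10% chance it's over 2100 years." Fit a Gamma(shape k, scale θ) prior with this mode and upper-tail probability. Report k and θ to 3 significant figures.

Gamma(k,θ) with k>1 has mode (k−1)θ, so θ = 824/(k−1).
Need P(X < 2100) = 0.9 with θ tied to k this way. Start at k = 2, θ = 824: P(X<2100) ≈ 0.723.
Too low — raise k to concentrate. Iterating converges to k ≈ 3.19.
Then θ = 824/(3.19−1) ≈ 376.

k ≈ 3.19, θ ≈ 376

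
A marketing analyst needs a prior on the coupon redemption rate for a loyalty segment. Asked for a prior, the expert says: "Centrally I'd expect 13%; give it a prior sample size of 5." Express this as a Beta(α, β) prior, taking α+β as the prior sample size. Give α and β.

α = 0.65, β = 4.35

Under the effective-sample-size interpretation, Beta(α, β) has prior mean α/(α+β) and prior sample size α+β.
So α+β = 5 and α/(α+β) = 0.13, giving α = 0.13·5 = 0.65 and β = 5 − 0.65 = 4.35.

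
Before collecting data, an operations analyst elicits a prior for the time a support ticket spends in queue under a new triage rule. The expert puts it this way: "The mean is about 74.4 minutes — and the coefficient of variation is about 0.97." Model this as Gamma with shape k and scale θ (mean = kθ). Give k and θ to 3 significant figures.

k ≈ 1.06, θ ≈ 70

For Gamma(k, scale θ): mean = kθ, variance = kθ², so CV = 1/√k.
CV = 0.97, hence k = 1/CV² = 1.06.
Then θ = mean/k = 74.4/1.06 = 70.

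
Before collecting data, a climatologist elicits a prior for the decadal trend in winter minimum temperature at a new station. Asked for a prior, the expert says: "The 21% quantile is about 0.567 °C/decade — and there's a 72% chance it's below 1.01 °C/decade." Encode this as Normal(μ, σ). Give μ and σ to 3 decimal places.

The p-quantile of Normal(μ,σ) is μ + z_p·σ, with z_{0.21} = -0.8064 and z_{0.72} = 0.5828.
Eliminate σ: μ = (z₂·x₁ − z₁·x₂)/(z₂ − z₁) = (0.5828·0.567 − (-0.8064)·1.01)/1.389 = 0.824.
Then σ = (x₂ − x₁)/(z₂ − z₁) = (1.01 − 0.567)/1.389 = 0.319.

μ = 0.824, σ = 0.319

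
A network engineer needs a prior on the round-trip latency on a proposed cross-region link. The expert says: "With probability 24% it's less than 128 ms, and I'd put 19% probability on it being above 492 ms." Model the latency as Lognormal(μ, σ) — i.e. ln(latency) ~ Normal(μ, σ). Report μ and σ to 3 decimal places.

If T ~ Lognormal(μ,σ) then ln T ~ Normal(μ,σ), so the p-quantile of ln T is μ + z_p·σ.
ln(128) = 4.852 and ln(492) = 6.198; z_{0.24} = -0.7063, z_{0.81} = 0.8779.
σ = (6.198 − 4.852)/(0.8779 − (-0.7063)) = 0.850.
μ = 4.852 − (-0.7063)·0.850 = 5.452.

μ ≈ 5.452, σ ≈ 0.850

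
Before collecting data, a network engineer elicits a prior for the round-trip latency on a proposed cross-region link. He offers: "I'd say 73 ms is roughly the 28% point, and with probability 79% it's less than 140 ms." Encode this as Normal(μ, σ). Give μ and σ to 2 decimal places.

μ = 101.11, σ = 48.23

The p-quantile of Normal(μ,σ) is μ + z_p·σ, with z_{0.28} = -0.5828 and z_{0.79} = 0.8064.
Eliminate σ: μ = (z₂·x₁ − z₁·x₂)/(z₂ − z₁) = (0.8064·73 − (-0.5828)·140)/1.389 = 101.11.
Then σ = (x₂ − x₁)/(z₂ − z₁) = (140 − 73)/1.389 = 48.23.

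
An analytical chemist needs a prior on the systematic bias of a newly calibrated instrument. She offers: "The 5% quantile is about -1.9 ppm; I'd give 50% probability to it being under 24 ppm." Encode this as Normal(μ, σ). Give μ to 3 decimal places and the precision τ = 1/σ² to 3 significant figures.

μ = 24.000, τ = 0.00403

For Normal(μ,σ), the p-quantile is μ + z_p·σ. Here z_{0.05} = -1.645, z_{0.5} = 0.
So -1.9 = μ − 1.645σ and 24 = μ + 0σ.
Subtracting: σ = (24 − -1.9)/(0 − (-1.645)) = 15.746.
Then μ = -1.9 − (-1.645)·15.746 = 24.000.
Precision τ = 1/σ² = 1/15.75² = 0.00403.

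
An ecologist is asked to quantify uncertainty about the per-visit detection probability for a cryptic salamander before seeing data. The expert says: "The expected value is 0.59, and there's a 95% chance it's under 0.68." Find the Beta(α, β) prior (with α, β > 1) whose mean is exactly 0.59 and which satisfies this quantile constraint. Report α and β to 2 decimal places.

With mean 0.59 fixed, write α = 0.59s, β = 0.41s where s = α+β.
Need P(θ < 0.68) = 0.95 under Beta(0.59s, 0.41s). Normal approximation: (q−m)/√(m(1−m)/s) ≈ z_{0.95} = 1.64, so s ≈ 0.59·0.41·(1.64)²/(0.68−0.59)² = 80.8.
At s = 80.8: P(θ<0.68) ≈ 0.953. Adjusting to match 0.95 gives s ≈ 77.57.
So α = 0.59·77.57 ≈ 45.77, β = 0.41·77.57 ≈ 31.80.

α ≈ 45.77, β ≈ 31.80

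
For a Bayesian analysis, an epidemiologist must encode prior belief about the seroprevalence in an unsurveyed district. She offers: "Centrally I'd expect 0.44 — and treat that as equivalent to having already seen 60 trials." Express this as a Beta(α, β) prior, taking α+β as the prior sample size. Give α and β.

α = 26.4, β = 33.6

Under the effective-sample-size interpretation, Beta(α, β) has prior mean α/(α+β) and prior sample size α+β.
So α+β = 60 and α/(α+β) = 0.44, giving α = 0.44·60 = 26.4 and β = 60 − 26.4 = 33.6.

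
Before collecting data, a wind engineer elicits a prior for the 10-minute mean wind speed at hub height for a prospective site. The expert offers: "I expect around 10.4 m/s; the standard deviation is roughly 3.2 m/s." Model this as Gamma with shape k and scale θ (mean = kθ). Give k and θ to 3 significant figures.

For Gamma(k, scale θ): mean = kθ, variance = kθ², so CV = 1/√k.
CV = SD/mean = 3.2/10.4 = 0.3077, hence k = 1/CV² = 10.6.
Then θ = mean/k = 10.4/10.6 = 0.985.

k ≈ 10.6, θ ≈ 0.985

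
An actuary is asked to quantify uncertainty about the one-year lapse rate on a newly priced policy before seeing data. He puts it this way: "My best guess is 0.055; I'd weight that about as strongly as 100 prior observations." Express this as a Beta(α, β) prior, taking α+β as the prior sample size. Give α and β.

α = 5.5, β = 94.5

Under the effective-sample-size interpretation, Beta(α, β) has prior mean α/(α+β) and prior sample size α+β.
So α+β = 100 and α/(α+β) = 0.055, giving α = 0.055·100 = 5.5 and β = 100 − 5.5 = 94.5.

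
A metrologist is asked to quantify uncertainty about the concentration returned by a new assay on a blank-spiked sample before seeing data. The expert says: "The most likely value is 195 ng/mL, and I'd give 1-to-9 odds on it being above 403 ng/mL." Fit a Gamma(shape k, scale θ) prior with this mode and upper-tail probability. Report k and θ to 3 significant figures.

Gamma(k,θ) with k>1 has mode (k−1)θ, so θ = 195/(k−1).
Need P(X < 403) = 0.9 with θ tied to k this way. Start at k = 2, θ = 195: P(X<403) ≈ 0.612.
Too low — raise k to concentrate. Iterating converges to k ≈ 4.64.
Then θ = 195/(4.64−1) ≈ 53.5.

k ≈ 4.64, θ ≈ 53.5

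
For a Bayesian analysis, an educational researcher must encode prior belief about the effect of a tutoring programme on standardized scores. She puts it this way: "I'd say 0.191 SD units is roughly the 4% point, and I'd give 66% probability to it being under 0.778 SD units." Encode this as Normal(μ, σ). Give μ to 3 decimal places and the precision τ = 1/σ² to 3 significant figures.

The p-quantile of Normal(μ,σ) is μ + z_p·σ, with z_{0.04} = -1.751 and z_{0.66} = 0.4125.
Eliminate σ: μ = (z₂·x₁ − z₁·x₂)/(z₂ − z₁) = (0.4125·0.191 − (-1.751)·0.778)/2.163 = 0.666.
Then σ = (x₂ − x₁)/(z₂ − z₁) = (0.778 − 0.191)/2.163 = 0.271.
Precision τ = 1/σ² = 1/0.2714² = 13.6.

μ = 0.666, τ = 13.6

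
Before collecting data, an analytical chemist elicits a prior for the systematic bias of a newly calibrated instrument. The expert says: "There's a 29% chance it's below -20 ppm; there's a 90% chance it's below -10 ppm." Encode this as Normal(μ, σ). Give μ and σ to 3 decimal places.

μ = -16.984, σ = 5.450

For Normal(μ,σ), the p-quantile is μ + z_p·σ. Here z_{0.29} = -0.5534, z_{0.9} = 1.282.
So -20 = μ − 0.5534σ and -10 = μ + 1.282σ.
Subtracting: σ = (-10 − -20)/(1.282 − (-0.5534)) = 5.450.
Then μ = -20 − (-0.5534)·5.450 = -16.984.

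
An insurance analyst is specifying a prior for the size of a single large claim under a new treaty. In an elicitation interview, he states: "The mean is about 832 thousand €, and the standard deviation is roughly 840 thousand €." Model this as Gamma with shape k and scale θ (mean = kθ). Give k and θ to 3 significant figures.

k ≈ 0.981, θ ≈ 848

For Gamma(k, scale θ): mean = kθ, variance = kθ², so CV = 1/√k.
CV = SD/mean = 840/832 = 1.01, hence k = 1/CV² = 0.981.
Then θ = mean/k = 832/0.981 = 848.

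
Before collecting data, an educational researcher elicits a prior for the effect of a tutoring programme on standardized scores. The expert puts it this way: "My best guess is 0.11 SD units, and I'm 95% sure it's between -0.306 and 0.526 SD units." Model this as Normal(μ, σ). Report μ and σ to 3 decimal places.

μ = 0.110, σ = 0.212

A symmetric 95% interval runs μ ± z·σ with z = 1.96.
Half-width = 0.416, so σ = 0.416/1.96 = 0.212.
μ is the stated best guess, 0.110.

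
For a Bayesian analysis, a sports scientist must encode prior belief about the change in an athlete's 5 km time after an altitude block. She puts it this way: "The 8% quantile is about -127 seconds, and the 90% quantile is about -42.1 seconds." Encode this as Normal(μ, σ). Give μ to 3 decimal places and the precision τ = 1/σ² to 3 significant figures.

μ = -82.598, τ = 0.001

The p-quantile of Normal(μ,σ) is μ + z_p·σ, with z_{0.08} = -1.405 and z_{0.9} = 1.282.
Eliminate σ: μ = (z₂·x₁ − z₁·x₂)/(z₂ − z₁) = (1.282·-127 − (-1.405)·-42.1)/2.687 = -82.598.
Then σ = (x₂ − x₁)/(z₂ − z₁) = (-42.1 − -127)/2.687 = 31.601.
Precision τ = 1/σ² = 1/31.6² = 0.001.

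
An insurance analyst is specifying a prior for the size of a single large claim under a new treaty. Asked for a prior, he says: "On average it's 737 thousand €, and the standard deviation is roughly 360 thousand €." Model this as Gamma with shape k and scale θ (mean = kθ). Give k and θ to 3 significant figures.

k ≈ 4.19, θ ≈ 176

For Gamma(k, scale θ): mean = kθ, variance = kθ², so CV = 1/√k.
CV = SD/mean = 360/737 = 0.4885, hence k = 1/CV² = 4.19.
Then θ = mean/k = 737/4.19 = 176.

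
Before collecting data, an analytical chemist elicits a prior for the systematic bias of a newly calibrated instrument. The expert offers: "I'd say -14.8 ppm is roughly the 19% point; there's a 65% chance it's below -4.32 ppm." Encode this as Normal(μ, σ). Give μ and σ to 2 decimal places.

μ = -7.52, σ = 8.30

For Normal(μ,σ), the p-quantile is μ + z_p·σ. Here z_{0.19} = -0.8779, z_{0.65} = 0.3853.
So -14.8 = μ − 0.8779σ and -4.32 = μ + 0.3853σ.
Subtracting: σ = (-4.32 − -14.8)/(0.3853 − (-0.8779)) = 8.30.
Then μ = -14.8 − (-0.8779)·8.30 = -7.52.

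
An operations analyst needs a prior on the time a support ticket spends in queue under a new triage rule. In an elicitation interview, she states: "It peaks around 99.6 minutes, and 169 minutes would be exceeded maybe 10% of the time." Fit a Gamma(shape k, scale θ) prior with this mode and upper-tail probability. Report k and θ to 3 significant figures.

Gamma(k,θ) with k>1 has mode (k−1)θ, so θ = 99.6/(k−1).
Need P(X < 169) = 0.9 with θ tied to k this way. Start at k = 2, θ = 99.6: P(X<169) ≈ 0.506.
Too low — raise k to concentrate. Iterating converges to k ≈ 7.77.
Then θ = 99.6/(7.77−1) ≈ 14.7.

k ≈ 7.77, θ ≈ 14.7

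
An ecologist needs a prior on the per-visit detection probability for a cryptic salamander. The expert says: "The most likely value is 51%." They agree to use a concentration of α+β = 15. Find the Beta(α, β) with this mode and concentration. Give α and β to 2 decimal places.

α = 7.63, β = 7.37

For α,β > 1 the Beta mode is (α−1)/(α+β−2). With α+β = 15, the mode is (α−1)/13.
Set (α−1)/13 = 0.51 → α = 1 + 0.51·13 = 7.63.
β = 15 − α = 7.37.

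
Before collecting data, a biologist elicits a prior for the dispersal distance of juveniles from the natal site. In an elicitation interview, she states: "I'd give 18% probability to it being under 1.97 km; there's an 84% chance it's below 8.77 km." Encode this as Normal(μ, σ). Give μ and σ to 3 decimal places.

μ = 5.229, σ = 3.561

For Normal(μ,σ), the p-quantile is μ + z_p·σ. Here z_{0.18} = -0.9154, z_{0.84} = 0.9945.
So 1.97 = μ − 0.9154σ and 8.77 = μ + 0.9945σ.
Subtracting: σ = (8.77 − 1.97)/(0.9945 − (-0.9154)) = 3.561.
Then μ = 1.97 − (-0.9154)·3.561 = 5.229.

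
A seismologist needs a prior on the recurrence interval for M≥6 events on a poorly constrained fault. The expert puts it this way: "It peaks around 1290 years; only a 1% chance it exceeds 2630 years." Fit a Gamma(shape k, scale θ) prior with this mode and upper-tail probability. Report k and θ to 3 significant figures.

Gamma(k,θ) with k>1 has mode (k−1)θ, so θ = 1290/(k−1).
Need P(X < 2630) = 0.99 with θ tied to k this way. Start at k = 2, θ = 1290: P(X<2630) ≈ 0.604.
Too low — raise k to concentrate. Iterating converges to k ≈ 10.6.
Then θ = 1290/(10.6−1) ≈ 134.

k ≈ 10.6, θ ≈ 134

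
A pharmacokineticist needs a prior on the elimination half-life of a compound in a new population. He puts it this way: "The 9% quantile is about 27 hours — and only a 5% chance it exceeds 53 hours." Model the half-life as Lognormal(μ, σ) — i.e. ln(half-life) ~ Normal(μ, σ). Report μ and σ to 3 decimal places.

If T ~ Lognormal(μ,σ) then ln T ~ Normal(μ,σ), so the p-quantile of ln T is μ + z_p·σ.
ln(27) = 3.296 and ln(53) = 3.97; z_{0.09} = -1.341, z_{0.95} = 1.645.
σ = (3.97 − 3.296)/(1.645 − (-1.341)) = 0.226.
μ = 3.296 − (-1.341)·0.226 = 3.599.

μ ≈ 3.599, σ ≈ 0.226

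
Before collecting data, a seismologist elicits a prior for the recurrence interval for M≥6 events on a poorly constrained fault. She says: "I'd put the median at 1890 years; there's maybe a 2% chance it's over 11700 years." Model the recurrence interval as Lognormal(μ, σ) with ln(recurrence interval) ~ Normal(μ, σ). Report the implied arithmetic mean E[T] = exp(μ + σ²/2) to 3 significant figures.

E[T] ≈ 2800 years

If T ~ Lognormal(μ,σ) then ln T ~ Normal(μ,σ), so the p-quantile of ln T is μ + z_p·σ.
ln(1890) = 7.544 and ln(11700) = 9.367; z_{0.5} = 0, z_{0.98} = 2.054.
σ = (9.367 − 7.544)/(2.054 − (0)) = 0.888.
μ = 7.544 − (0)·0.888 = 7.544.
E[T] = exp(μ + σ²/2) = exp(7.544 + 0.3940) = 2800 years.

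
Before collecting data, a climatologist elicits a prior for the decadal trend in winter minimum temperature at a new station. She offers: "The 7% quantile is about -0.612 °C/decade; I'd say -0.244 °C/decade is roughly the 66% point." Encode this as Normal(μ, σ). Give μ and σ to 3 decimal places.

For Normal(μ,σ), the p-quantile is μ + z_p·σ. Here z_{0.07} = -1.476, z_{0.66} = 0.4125.
So -0.612 = μ − 1.476σ and -0.244 = μ + 0.4125σ.
Subtracting: σ = (-0.244 − -0.612)/(0.4125 − (-1.476)) = 0.195.
Then μ = -0.612 − (-1.476)·0.195 = -0.324.

μ = -0.324, σ = 0.195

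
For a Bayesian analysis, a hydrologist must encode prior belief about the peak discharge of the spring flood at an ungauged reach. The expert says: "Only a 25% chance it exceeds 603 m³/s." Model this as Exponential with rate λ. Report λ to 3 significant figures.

λ ≈ 0.0023

P(T > 603.0) = e^(−λ·603.0) = 0.25, so λ = −ln(0.25)/603.0 = 0.0023.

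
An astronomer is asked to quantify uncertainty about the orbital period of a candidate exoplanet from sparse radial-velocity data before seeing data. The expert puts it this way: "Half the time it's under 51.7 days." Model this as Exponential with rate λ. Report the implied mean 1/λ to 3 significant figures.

mean ≈ 74.6 days

Exponential median = ln 2 / λ, so λ = ln 2 / 51.7 = 0.0134.
Mean = 1/λ = 74.6 days.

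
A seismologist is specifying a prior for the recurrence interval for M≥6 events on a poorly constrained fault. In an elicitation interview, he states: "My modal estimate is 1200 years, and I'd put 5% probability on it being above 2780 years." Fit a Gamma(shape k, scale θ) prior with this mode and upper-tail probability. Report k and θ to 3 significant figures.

k ≈ 4.88, θ ≈ 309

Gamma(k,θ) with k>1 has mode (k−1)θ, so θ = 1200/(k−1).
Need P(X < 2780) = 0.95 with θ tied to k this way. Start at k = 2, θ = 1200: P(X<2780) ≈ 0.673.
Too low — raise k to concentrate. Iterating converges to k ≈ 4.88.
Then θ = 1200/(4.88−1) ≈ 309.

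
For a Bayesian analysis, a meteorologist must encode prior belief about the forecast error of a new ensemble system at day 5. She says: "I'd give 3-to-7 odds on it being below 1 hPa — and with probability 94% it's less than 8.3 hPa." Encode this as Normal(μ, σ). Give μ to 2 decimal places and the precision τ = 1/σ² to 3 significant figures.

μ = 2.84, τ = 0.0811

For Normal(μ,σ), the p-quantile is μ + z_p·σ. Here z_{0.3} = -0.5244, z_{0.94} = 1.555.
So 1 = μ − 0.5244σ and 8.3 = μ + 1.555σ.
Subtracting: σ = (8.3 − 1)/(1.555 − (-0.5244)) = 3.51.
Then μ = 1 − (-0.5244)·3.51 = 2.84.
Precision τ = 1/σ² = 1/3.511² = 0.0811.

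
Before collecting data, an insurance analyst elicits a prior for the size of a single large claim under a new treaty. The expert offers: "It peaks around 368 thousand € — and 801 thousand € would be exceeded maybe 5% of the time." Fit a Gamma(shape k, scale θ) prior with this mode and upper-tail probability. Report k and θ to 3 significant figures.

k ≈ 5.55, θ ≈ 80.8

Gamma(k,θ) with k>1 has mode (k−1)θ, so θ = 368/(k−1).
Need P(X < 801) = 0.95 with θ tied to k this way. Start at k = 2, θ = 368: P(X<801) ≈ 0.640.
Too low — raise k to concentrate. Iterating converges to k ≈ 5.55.
Then θ = 368/(5.55−1) ≈ 80.8.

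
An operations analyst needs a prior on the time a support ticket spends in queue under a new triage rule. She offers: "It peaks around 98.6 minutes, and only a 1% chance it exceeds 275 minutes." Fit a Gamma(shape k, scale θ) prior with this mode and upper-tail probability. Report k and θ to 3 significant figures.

Gamma(k,θ) with k>1 has mode (k−1)θ, so θ = 98.6/(k−1).
Need P(X < 275) = 0.99 with θ tied to k this way. Start at k = 2, θ = 98.6: P(X<275) ≈ 0.767.
Too low — raise k to concentrate. Iterating converges to k ≈ 5.35.
Then θ = 98.6/(5.35−1) ≈ 22.6.

k ≈ 5.35, θ ≈ 22.6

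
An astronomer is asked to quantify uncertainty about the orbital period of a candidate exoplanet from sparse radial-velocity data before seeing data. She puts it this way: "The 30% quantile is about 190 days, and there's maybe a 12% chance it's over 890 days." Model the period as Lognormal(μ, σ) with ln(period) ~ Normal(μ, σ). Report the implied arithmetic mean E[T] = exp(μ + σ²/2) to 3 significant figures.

If T ~ Lognormal(μ,σ) then ln T ~ Normal(μ,σ), so the p-quantile of ln T is μ + z_p·σ.
ln(190) = 5.247 and ln(890) = 6.791; z_{0.3} = -0.5244, z_{0.88} = 1.175.
σ = (6.791 − 5.247)/(1.175 − (-0.5244)) = 0.909.
μ = 5.247 − (-0.5244)·0.909 = 5.724.
E[T] = exp(μ + σ²/2) = exp(5.724 + 0.4128) = 462 days.

E[T] ≈ 462 days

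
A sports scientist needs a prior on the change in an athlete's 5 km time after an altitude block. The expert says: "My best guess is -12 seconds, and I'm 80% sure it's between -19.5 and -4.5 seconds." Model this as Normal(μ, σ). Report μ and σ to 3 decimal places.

A symmetric 80% interval runs μ ± z·σ with z = 1.282.
Half-width = 7.5, so σ = 7.5/1.282 = 5.852.
μ is the stated best guess, -12.000.

μ = -12.000, σ = 5.852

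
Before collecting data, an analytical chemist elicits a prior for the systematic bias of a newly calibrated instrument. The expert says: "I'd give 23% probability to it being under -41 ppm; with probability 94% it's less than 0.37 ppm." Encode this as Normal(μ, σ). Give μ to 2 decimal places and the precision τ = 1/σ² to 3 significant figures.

For Normal(μ,σ), the p-quantile is μ + z_p·σ. Here z_{0.23} = -0.7388, z_{0.94} = 1.555.
So -41 = μ − 0.7388σ and 0.37 = μ + 1.555σ.
Subtracting: σ = (0.37 − -41)/(1.555 − (-0.7388)) = 18.04.
Then μ = -41 − (-0.7388)·18.04 = -27.67.
Precision τ = 1/σ² = 1/18.04² = 0.00307.

μ = -27.67, τ = 0.00307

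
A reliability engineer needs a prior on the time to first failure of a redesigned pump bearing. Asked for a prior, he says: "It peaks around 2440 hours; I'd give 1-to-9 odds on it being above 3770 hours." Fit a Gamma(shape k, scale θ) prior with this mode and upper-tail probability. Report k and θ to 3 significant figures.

k ≈ 10.9, θ ≈ 247

Gamma(k,θ) with k>1 has mode (k−1)θ, so θ = 2440/(k−1).
Need P(X < 3770) = 0.9 with θ tied to k this way. Start at k = 2, θ = 2440: P(X<3770) ≈ 0.457.
Too low — raise k to concentrate. Iterating converges to k ≈ 10.9.
Then θ = 2440/(10.9−1) ≈ 247.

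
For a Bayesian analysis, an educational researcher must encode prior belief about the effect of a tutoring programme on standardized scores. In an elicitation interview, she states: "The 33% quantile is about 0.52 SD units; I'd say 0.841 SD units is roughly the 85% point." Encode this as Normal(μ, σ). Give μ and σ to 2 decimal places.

For Normal(μ,σ), the p-quantile is μ + z_p·σ. Here z_{0.33} = -0.4399, z_{0.85} = 1.036.
So 0.52 = μ − 0.4399σ and 0.841 = μ + 1.036σ.
Subtracting: σ = (0.841 − 0.52)/(1.036 − (-0.4399)) = 0.22.
Then μ = 0.52 − (-0.4399)·0.22 = 0.62.

μ = 0.62, σ = 0.22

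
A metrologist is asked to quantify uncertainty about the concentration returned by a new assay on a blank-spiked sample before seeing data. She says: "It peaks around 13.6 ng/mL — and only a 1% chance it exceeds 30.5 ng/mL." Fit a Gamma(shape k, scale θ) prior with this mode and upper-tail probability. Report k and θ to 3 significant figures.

Gamma(k,θ) with k>1 has mode (k−1)θ, so θ = 13.6/(k−1).
Need P(X < 30.5) = 0.99 with θ tied to k this way. Start at k = 2, θ = 13.6: P(X<30.5) ≈ 0.656.
Too low — raise k to concentrate. Iterating converges to k ≈ 8.36.
Then θ = 13.6/(8.36−1) ≈ 1.85.

k ≈ 8.36, θ ≈ 1.85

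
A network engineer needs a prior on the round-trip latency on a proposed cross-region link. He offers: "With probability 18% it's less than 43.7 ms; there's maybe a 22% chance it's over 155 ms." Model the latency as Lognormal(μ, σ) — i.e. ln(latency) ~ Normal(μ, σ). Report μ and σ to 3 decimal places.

μ ≈ 4.464, σ ≈ 0.750

If T ~ Lognormal(μ,σ) then ln T ~ Normal(μ,σ), so the p-quantile of ln T is μ + z_p·σ.
ln(43.7) = 3.777 and ln(155) = 5.043; z_{0.18} = -0.9154, z_{0.78} = 0.7722.
σ = (5.043 − 3.777)/(0.7722 − (-0.9154)) = 0.750.
μ = 3.777 − (-0.9154)·0.750 = 4.464.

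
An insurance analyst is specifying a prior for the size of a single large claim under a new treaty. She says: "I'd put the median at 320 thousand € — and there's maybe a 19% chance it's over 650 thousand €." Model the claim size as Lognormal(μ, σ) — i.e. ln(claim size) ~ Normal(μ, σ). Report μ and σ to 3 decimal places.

μ ≈ 5.768, σ ≈ 0.807

If T ~ Lognormal(μ,σ) then ln T ~ Normal(μ,σ), so the p-quantile of ln T is μ + z_p·σ.
ln(320) = 5.768 and ln(650) = 6.477; z_{0.5} = 0, z_{0.81} = 0.8779.
σ = (6.477 − 5.768)/(0.8779 − (0)) = 0.807.
μ = 5.768 − (0)·0.807 = 5.768.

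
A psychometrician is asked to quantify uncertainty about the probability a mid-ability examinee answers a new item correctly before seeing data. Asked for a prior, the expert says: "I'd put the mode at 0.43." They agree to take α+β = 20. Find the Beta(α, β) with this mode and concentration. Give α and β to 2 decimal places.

α = 8.74, β = 11.26

For α,β > 1 the Beta mode is (α−1)/(α+β−2). With α+β = 20, the mode is (α−1)/18.
Set (α−1)/18 = 0.43 → α = 1 + 0.43·18 = 8.74.
β = 20 − α = 11.26.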